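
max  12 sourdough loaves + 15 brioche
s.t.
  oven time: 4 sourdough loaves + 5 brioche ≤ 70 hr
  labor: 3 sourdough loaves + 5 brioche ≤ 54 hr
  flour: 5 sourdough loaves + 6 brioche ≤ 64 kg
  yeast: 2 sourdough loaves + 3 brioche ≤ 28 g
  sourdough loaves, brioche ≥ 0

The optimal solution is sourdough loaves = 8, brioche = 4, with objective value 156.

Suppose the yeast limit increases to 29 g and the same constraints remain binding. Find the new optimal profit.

Check each constraint at x*: oven time 52/70 (slack 18); labor 44/54 (slack 10); flour 64/64 (tight); yeast 28/28 (tight).
Slack constraints have shadow price 0 (complementary slackness).
Dual feasibility on the basic columns requires 5·y_flour + 2·y_yeast = 12, 6·y_flour + 3·y_yeast = 15.
→ y_flour = 2 and y_yeast = 1.
Δz = y_yeast·Δb = 1 × (1) = 1, so new z* = 156 + 1 = 157.

157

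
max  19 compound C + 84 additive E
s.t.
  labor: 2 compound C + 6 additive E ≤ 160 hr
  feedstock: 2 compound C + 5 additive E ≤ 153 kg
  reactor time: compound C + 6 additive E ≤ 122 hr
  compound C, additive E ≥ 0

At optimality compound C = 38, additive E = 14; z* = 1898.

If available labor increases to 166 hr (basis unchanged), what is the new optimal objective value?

1928

At the optimum: labor uses 160 of 160 (binding); feedstock uses 146 of 153 (slack = 7); reactor time uses 122 of 122 (binding).
Slack constraints have shadow price 0 (complementary slackness).
The binding rows give the dual system: 2·y_labor + 1·y_reactor time = 19 and 6·y_labor + 6·y_reactor time = 84.
Solving: y_labor = 5, y_reactor time = 9.
Δz = y_labor·Δb = 5 × (6) = 30, so new z* = 1898 + 30 = 1928.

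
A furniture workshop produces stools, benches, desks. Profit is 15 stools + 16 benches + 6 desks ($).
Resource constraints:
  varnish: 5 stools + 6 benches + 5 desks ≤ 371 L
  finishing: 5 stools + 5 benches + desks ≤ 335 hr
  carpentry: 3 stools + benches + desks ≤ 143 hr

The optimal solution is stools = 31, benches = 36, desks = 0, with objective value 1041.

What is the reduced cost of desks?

Binding: varnish and finishing. Non-binding: carpentry (14 unused).
Slack constraints have shadow price 0 (complementary slackness).
From A_Bᵀ y = c: 5·y_varnish + 5·y_finishing = 15; 6·y_varnish + 5·y_finishing = 16.
Solving: y_varnish = 1, y_finishing = 2.
Reduced cost of desks: c₃ − yᵀa₃ = 6 − (1·5 + 2·1) = 6 − 7 = -1.

-1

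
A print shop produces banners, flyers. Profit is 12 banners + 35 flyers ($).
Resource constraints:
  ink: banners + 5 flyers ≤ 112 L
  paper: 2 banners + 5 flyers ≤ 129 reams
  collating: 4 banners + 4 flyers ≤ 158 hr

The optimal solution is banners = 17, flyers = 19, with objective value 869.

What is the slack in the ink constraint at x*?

0

ink used = 1·17 + 5·19 = 112; slack = 112 − 112 = 0.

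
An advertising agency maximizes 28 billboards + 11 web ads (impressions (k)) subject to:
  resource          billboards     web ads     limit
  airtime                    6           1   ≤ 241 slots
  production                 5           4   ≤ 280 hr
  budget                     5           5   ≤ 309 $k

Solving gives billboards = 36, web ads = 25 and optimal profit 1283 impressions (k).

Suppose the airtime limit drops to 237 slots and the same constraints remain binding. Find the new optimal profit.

1271

At the optimum: airtime uses 241 of 241 (binding); production uses 280 of 280 (binding); budget uses 305 of 309 (slack = 4).
Slack constraints have shadow price 0 (complementary slackness).
Dual feasibility on the basic columns requires 6·y_airtime + 5·y_production = 28, 1·y_airtime + 4·y_production = 11.
Solving: y_airtime = 3, y_production = 2.
Δz = y_airtime·Δb = 3 × (-4) = -12, so new z* = 1283 − 12 = 1271.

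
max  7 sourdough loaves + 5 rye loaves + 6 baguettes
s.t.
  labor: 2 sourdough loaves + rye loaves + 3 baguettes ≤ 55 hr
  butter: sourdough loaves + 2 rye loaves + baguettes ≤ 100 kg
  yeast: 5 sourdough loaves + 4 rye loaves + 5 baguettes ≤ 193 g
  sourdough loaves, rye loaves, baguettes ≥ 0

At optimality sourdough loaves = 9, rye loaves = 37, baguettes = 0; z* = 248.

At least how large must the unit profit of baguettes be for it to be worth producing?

8

At the optimum: labor uses 55 of 55 (binding); butter uses 83 of 100 (slack = 17); yeast uses 193 of 193 (binding).
By complementary slackness, y = 0 for the non-binding constraint.
Dual feasibility on the basic columns requires 2·y_labor + 5·y_yeast = 7, 1·y_labor + 4·y_yeast = 5.
Solving: y_labor = 1, y_yeast = 1.
baguettes enters the basis when its profit ≥ yᵀa₃ = 1·3 + 1·5 = 8.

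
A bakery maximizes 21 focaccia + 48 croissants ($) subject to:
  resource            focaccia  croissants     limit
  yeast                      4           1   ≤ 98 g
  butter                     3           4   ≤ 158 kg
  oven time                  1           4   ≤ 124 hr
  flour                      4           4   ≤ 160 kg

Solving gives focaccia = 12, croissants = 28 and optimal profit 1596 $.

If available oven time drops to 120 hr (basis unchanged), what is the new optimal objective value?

Check each constraint at x*: yeast 76/98 (slack 22); butter 148/158 (slack 10); oven time 124/124 (tight); flour 160/160 (tight).
Since yeast, butter are not tight, their duals are 0.
The binding rows give the dual system: 1·y_oven time + 4·y_flour = 21 and 4·y_oven time + 4·y_flour = 48.
This yields shadow prices y_oven time = 9, y_flour = 3.
Δz = y_oven time·Δb = 9 × (-4) = -36, so new z* = 1596 − 36 = 1560.

1560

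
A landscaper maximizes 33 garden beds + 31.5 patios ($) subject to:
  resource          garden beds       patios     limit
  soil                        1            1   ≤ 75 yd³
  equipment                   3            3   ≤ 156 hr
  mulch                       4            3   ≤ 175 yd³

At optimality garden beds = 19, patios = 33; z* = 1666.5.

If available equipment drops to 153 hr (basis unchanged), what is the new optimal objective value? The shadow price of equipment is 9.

1639.5

Δb = -3, so new z* = 1666.5 + (9)·(-3) = 1666.5 − 27 = 1639.5.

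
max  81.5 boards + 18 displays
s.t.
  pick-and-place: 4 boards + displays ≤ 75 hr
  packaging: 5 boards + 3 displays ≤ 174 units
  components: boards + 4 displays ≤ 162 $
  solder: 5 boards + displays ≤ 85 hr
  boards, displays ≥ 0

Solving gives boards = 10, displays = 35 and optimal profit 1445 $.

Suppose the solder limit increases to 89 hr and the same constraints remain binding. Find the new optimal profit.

At the optimum: pick-and-place uses 75 of 75 (binding); packaging uses 155 of 174 (slack = 19); components uses 150 of 162 (slack = 12); solder uses 85 of 85 (binding).
By complementary slackness, y = 0 for the non-binding constraints.
The binding rows give the dual system: 4·y_pick-and-place + 5·y_solder = 81.5 and 1·y_pick-and-place + 1·y_solder = 18.
This yields shadow prices y_pick-and-place = 8.5, y_solder = 9.5.
Δz = y_solder·Δb = 9.5 × (4) = 38, so new z* = 1445 + 38 = 1483.

1483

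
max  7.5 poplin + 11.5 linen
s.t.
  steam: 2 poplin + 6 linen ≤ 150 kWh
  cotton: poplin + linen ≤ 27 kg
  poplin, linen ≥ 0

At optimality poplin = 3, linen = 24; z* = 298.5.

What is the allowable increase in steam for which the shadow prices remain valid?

Binding constraints: steam, cotton. The basis is B = [[2,6],[1,1]] with det -4.
Per unit increase in steam, x* moves by d = (-0.25, 0.25).
The basis stays optimal until poplin reaches 0; allowable increase = 12 kWh.

12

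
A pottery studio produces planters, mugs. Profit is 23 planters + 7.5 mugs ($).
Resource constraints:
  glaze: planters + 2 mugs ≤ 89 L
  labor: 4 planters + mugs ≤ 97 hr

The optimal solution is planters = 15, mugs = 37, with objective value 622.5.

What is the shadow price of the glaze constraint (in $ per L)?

1

Both glaze and labor are binding at x*.
From A_Bᵀ y = c: 1·y_glaze + 4·y_labor = 23; 2·y_glaze + 1·y_labor = 7.5.
This yields shadow prices y_glaze = 1, y_labor = 5.5.
Shadow price of glaze = 1.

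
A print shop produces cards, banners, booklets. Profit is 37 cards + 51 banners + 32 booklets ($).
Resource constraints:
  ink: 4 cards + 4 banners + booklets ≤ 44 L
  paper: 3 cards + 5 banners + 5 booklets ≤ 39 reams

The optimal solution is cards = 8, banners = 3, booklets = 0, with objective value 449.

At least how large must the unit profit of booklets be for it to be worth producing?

Both ink and paper are binding at x*.
From A_Bᵀ y = c: 4·y_ink + 3·y_paper = 37; 4·y_ink + 5·y_paper = 51.
Solving: y_ink = 4, y_paper = 7.
booklets enters the basis when its profit ≥ yᵀa₃ = 4·1 + 7·5 = 39.

39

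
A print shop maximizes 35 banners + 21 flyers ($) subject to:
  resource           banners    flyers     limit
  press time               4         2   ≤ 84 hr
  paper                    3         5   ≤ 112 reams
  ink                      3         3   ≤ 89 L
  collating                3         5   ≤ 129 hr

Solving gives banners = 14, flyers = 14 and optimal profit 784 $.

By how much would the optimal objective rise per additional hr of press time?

8

Check each constraint at x*: press time 84/84 (tight); paper 112/112 (tight); ink 84/89 (slack 5); collating 112/129 (slack 17).
Slack constraints have shadow price 0 (complementary slackness).
Dual feasibility on the basic columns requires 4·y_press time + 3·y_paper = 35, 2·y_press time + 5·y_paper = 21.
→ y_press time = 8 and y_paper = 1.
Shadow price of press time = 8.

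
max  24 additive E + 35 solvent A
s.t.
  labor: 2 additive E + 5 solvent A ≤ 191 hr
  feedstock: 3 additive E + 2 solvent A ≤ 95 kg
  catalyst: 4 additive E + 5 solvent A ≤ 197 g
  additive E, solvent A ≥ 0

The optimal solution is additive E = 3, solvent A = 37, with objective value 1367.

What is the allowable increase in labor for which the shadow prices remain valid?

Binding constraints: labor, catalyst. The basis is B = [[2,5],[4,5]] with det -10.
Per unit increase in labor, x* moves by d = (-0.5, 0.4).
The basis stays optimal until additive E reaches 0; allowable increase = 6 hr.

6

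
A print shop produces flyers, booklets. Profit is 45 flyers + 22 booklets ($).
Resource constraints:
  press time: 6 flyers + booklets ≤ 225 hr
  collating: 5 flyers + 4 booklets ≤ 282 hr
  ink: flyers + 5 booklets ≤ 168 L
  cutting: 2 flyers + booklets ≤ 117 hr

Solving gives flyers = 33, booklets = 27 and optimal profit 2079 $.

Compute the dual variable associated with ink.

At the optimum: press time uses 225 of 225 (binding); collating uses 273 of 282 (slack = 9); ink uses 168 of 168 (binding); cutting uses 93 of 117 (slack = 24).
Since collating, cutting are not tight, their duals are 0.
The binding rows give the dual system: 6·y_press time + 1·y_ink = 45 and 1·y_press time + 5·y_ink = 22.
Solving: y_press time = 7, y_ink = 3.
Shadow price of ink = 3.

3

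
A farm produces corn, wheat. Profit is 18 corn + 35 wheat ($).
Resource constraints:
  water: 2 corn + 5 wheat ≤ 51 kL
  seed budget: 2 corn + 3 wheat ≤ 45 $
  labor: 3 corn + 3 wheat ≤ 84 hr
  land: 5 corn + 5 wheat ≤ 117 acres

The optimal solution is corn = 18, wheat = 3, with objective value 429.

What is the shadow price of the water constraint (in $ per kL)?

At the optimum: water uses 51 of 51 (binding); seed budget uses 45 of 45 (binding); labor uses 63 of 84 (slack = 21); land uses 105 of 117 (slack = 12).
By complementary slackness, y = 0 for the non-binding constraints.
From A_Bᵀ y = c: 2·y_water + 2·y_seed budget = 18; 5·y_water + 3·y_seed budget = 35.
This yields shadow prices y_water = 4, y_seed budget = 5.
Shadow price of water = 4.

4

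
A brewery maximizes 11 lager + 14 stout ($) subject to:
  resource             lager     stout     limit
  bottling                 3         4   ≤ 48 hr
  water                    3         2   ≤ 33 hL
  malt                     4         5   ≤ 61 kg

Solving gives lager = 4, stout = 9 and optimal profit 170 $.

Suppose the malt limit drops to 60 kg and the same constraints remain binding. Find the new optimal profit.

At the optimum: bottling uses 48 of 48 (binding); water uses 30 of 33 (slack = 3); malt uses 61 of 61 (binding).
Slack constraints have shadow price 0 (complementary slackness).
The binding rows give the dual system: 3·y_bottling + 4·y_malt = 11 and 4·y_bottling + 5·y_malt = 14.
This yields shadow prices y_bottling = 1, y_malt = 2.
Δz = y_malt·Δb = 2 × (-1) = -2, so new z* = 170 − 2 = 168.

168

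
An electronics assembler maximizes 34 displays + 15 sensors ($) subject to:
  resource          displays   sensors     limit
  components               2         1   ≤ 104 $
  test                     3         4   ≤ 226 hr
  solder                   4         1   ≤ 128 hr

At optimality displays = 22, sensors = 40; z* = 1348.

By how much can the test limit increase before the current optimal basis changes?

130

Binding constraints: test, solder. The basis is B = [[3,4],[4,1]] with det -13.
Per unit increase in test, x* moves by d = (-0.0769, 0.3077).
The basis stays optimal until components becomes binding; allowable increase = 130 hr.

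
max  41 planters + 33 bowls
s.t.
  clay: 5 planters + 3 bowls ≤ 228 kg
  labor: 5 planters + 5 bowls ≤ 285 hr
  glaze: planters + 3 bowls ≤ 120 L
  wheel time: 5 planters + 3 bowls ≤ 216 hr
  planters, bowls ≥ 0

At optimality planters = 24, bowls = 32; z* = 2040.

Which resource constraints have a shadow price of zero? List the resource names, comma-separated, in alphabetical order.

clay: 216/228 (slack 12)
labor: 280/285 (slack 5)
glaze: 120/120 (binding)
wheel time: 216/216 (binding)
By complementary slackness, a constraint with positive slack has shadow price 0 → clay, labor.

clay, labor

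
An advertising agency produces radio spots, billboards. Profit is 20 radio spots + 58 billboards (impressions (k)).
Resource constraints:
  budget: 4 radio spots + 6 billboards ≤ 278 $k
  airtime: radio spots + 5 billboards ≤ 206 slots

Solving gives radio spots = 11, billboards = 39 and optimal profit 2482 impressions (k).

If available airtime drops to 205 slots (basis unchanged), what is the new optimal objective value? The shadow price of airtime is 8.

Δb = -1, so new z* = 2482 + (8)·(-1) = 2482 − 8 = 2474.

2474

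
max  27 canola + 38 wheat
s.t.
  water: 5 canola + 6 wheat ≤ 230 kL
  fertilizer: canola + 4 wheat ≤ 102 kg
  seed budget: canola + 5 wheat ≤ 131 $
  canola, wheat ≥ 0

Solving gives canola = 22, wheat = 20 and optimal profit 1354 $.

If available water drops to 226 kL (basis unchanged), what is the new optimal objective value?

At the optimum: water uses 230 of 230 (binding); fertilizer uses 102 of 102 (binding); seed budget uses 122 of 131 (slack = 9).
Since seed budget is not tight, its dual is 0.
Dual feasibility on the basic columns requires 5·y_water + 1·y_fertilizer = 27, 6·y_water + 4·y_fertilizer = 38.
This yields shadow prices y_water = 5, y_fertilizer = 2.
Δz = y_water·Δb = 5 × (-4) = -20, so new z* = 1354 − 20 = 1334.

1334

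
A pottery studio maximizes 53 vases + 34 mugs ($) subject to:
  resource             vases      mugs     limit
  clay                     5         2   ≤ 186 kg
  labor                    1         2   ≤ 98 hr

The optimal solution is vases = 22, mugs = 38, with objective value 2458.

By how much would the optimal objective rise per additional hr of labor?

8

At the optimum: clay uses 186 of 186 (binding); labor uses 98 of 98 (binding).
From A_Bᵀ y = c: 5·y_clay + 1·y_labor = 53; 2·y_clay + 2·y_labor = 34.
→ y_clay = 9 and y_labor = 8.
Shadow price of labor = 8.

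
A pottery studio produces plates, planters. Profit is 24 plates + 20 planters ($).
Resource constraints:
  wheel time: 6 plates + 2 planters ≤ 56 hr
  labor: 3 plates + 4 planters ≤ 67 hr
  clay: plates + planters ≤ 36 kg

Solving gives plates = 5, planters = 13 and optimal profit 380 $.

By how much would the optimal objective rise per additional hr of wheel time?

Check each constraint at x*: wheel time 56/56 (tight); labor 67/67 (tight); clay 18/36 (slack 18).
By complementary slackness, y = 0 for the non-binding constraint.
Dual feasibility on the basic columns requires 6·y_wheel time + 3·y_labor = 24, 2·y_wheel time + 4·y_labor = 20.
This yields shadow prices y_wheel time = 2, y_labor = 4.
Shadow price of wheel time = 2.

2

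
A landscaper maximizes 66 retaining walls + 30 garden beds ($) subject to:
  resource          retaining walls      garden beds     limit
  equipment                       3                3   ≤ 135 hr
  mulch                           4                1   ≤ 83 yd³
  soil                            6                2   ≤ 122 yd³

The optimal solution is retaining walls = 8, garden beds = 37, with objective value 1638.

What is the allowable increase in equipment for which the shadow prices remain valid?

Binding constraints: equipment, soil. The basis is B = [[3,3],[6,2]] with det -12.
Per unit increase in equipment, x* moves by d = (-0.1667, 0.5).
The basis stays optimal until retaining walls reaches 0; allowable increase = 48 hr.

48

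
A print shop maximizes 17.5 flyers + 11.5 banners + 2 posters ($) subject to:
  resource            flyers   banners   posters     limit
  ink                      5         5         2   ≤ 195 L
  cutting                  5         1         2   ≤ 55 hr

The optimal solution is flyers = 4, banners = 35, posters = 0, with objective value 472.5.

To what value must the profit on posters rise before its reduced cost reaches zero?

Check each constraint at x*: ink 195/195 (tight); cutting 55/55 (tight).
From A_Bᵀ y = c: 5·y_ink + 5·y_cutting = 17.5; 5·y_ink + 1·y_cutting = 11.5.
This yields shadow prices y_ink = 2, y_cutting = 1.5.
posters enters the basis when its profit ≥ yᵀa₃ = 2·2 + 1.5·2 = 7.

7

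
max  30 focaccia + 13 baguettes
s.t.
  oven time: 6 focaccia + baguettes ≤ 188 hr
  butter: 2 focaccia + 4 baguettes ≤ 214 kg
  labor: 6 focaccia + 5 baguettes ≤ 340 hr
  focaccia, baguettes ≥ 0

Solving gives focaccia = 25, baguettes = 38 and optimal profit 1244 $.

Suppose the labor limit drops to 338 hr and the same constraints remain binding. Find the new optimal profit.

Check each constraint at x*: oven time 188/188 (tight); butter 202/214 (slack 12); labor 340/340 (tight).
Since butter is not tight, its dual is 0.
The binding rows give the dual system: 6·y_oven time + 6·y_labor = 30 and 1·y_oven time + 5·y_labor = 13.
→ y_oven time = 3 and y_labor = 2.
Δz = y_labor·Δb = 2 × (-2) = -4, so new z* = 1244 − 4 = 1240.

1240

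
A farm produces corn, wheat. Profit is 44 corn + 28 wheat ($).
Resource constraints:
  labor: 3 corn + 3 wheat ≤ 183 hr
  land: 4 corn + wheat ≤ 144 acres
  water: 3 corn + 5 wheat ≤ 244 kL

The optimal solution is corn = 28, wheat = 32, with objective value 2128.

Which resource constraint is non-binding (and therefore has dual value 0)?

labor

labor: 180/183 (slack 3)
land: 144/144 (binding)
water: 244/244 (binding)
By complementary slackness, a constraint with positive slack has shadow price 0 → labor.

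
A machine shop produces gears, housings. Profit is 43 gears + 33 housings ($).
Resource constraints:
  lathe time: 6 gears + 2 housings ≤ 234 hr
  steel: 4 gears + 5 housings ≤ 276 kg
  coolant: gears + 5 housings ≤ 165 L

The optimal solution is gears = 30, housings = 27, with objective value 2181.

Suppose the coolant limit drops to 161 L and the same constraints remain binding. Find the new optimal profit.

2165

At the optimum: lathe time uses 234 of 234 (binding); steel uses 255 of 276 (slack = 21); coolant uses 165 of 165 (binding).
Since steel is not tight, its dual is 0.
The binding rows give the dual system: 6·y_lathe time + 1·y_coolant = 43 and 2·y_lathe time + 5·y_coolant = 33.
Solving: y_lathe time = 6.5, y_coolant = 4.
Δz = y_coolant·Δb = 4 × (-4) = -16, so new z* = 2181 − 16 = 2165.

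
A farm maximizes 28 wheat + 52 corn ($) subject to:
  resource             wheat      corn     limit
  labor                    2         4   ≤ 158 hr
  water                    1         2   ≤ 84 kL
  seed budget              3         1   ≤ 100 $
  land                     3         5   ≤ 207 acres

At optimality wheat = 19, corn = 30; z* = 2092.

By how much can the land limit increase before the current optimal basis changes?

2.6

Binding constraints: labor, land. The basis is B = [[2,4],[3,5]] with det -2.
Per unit increase in land, x* moves by d = (2, -1).
The basis stays optimal until seed budget becomes binding; allowable increase = 2.6 acres.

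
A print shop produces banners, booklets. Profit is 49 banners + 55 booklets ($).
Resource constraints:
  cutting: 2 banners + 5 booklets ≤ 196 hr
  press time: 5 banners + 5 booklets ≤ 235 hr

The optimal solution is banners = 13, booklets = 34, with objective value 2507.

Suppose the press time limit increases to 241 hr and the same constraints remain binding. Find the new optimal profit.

Both cutting and press time are binding at x*.
The binding rows give the dual system: 2·y_cutting + 5·y_press time = 49 and 5·y_cutting + 5·y_press time = 55.
→ y_cutting = 2 and y_press time = 9.
Δz = y_press time·Δb = 9 × (6) = 54, so new z* = 2507 + 54 = 2561.

2561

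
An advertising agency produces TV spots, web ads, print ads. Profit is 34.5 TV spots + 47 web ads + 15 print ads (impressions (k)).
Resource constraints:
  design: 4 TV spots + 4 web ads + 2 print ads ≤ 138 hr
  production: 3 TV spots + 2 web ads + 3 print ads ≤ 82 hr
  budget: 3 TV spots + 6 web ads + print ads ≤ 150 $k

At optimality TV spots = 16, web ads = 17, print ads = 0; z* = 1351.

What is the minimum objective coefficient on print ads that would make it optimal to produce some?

At the optimum: design uses 132 of 138 (slack = 6); production uses 82 of 82 (binding); budget uses 150 of 150 (binding).
Since design is not tight, its dual is 0.
From A_Bᵀ y = c: 3·y_production + 3·y_budget = 34.5; 2·y_production + 6·y_budget = 47.
→ y_production = 5.5 and y_budget = 6.
print ads enters the basis when its profit ≥ yᵀa₃ = 5.5·3 + 6·1 = 22.5.

22.5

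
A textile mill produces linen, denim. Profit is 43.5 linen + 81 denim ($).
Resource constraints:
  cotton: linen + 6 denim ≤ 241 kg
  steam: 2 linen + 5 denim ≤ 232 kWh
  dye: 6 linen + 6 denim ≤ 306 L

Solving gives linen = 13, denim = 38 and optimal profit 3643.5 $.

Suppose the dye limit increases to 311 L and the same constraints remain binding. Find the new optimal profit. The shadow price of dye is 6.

Δb = 5, so new z* = 3643.5 + (6)·(5) = 3643.5 + 30 = 3673.5.

3673.5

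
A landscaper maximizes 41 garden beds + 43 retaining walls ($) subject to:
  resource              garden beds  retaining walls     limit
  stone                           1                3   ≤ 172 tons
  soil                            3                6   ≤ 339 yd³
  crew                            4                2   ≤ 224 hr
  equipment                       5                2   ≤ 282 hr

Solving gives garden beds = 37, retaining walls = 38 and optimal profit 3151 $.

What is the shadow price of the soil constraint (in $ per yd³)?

5

At the optimum: stone uses 151 of 172 (slack = 21); soil uses 339 of 339 (binding); crew uses 224 of 224 (binding); equipment uses 261 of 282 (slack = 21).
Since stone, equipment are not tight, their duals are 0.
The binding rows give the dual system: 3·y_soil + 4·y_crew = 41 and 6·y_soil + 2·y_crew = 43.
Solving: y_soil = 5, y_crew = 6.5.
Shadow price of soil = 5.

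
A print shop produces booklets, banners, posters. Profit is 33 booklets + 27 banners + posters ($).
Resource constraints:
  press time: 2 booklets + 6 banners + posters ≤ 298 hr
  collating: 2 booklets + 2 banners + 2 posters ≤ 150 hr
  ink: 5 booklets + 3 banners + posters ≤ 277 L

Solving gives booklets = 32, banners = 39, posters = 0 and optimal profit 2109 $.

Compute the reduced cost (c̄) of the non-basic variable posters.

Check each constraint at x*: press time 298/298 (tight); collating 142/150 (slack 8); ink 277/277 (tight).
By complementary slackness, y = 0 for the non-binding constraint.
From A_Bᵀ y = c: 2·y_press time + 5·y_ink = 33; 6·y_press time + 3·y_ink = 27.
→ y_press time = 1.5 and y_ink = 6.
Reduced cost of posters: c₃ − yᵀa₃ = 1 − (1.5·1 + 6·1) = 1 − 7.5 = -6.5.

-6.5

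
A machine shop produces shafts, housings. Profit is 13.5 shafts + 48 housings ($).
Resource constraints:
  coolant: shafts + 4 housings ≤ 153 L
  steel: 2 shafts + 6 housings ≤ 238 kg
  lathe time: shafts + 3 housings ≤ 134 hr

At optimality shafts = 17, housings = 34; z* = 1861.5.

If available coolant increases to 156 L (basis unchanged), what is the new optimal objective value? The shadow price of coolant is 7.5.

Δb = 3, so new z* = 1861.5 + (7.5)·(3) = 1861.5 + 22.5 = 1884.

1884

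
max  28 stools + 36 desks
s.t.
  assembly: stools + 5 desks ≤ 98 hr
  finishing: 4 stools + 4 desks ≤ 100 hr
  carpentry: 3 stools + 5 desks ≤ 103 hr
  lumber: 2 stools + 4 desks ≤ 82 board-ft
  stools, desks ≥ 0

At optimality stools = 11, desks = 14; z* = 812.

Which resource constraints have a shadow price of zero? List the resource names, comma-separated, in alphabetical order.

assembly, lumber

assembly: 81/98 (slack 17)
finishing: 100/100 (binding)
carpentry: 103/103 (binding)
lumber: 78/82 (slack 4)
By complementary slackness, a constraint with positive slack has shadow price 0 → assembly, lumber.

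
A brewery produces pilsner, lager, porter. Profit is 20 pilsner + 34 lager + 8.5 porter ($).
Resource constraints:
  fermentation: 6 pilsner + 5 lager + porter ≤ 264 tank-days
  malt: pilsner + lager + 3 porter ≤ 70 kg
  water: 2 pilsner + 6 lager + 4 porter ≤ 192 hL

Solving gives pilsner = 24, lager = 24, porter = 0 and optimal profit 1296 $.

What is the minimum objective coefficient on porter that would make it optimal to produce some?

At the optimum: fermentation uses 264 of 264 (binding); malt uses 48 of 70 (slack = 22); water uses 192 of 192 (binding).
Slack constraints have shadow price 0 (complementary slackness).
From A_Bᵀ y = c: 6·y_fermentation + 2·y_water = 20; 5·y_fermentation + 6·y_water = 34.
Solving: y_fermentation = 2, y_water = 4.
porter enters the basis when its profit ≥ yᵀa₃ = 2·1 + 4·4 = 18.

18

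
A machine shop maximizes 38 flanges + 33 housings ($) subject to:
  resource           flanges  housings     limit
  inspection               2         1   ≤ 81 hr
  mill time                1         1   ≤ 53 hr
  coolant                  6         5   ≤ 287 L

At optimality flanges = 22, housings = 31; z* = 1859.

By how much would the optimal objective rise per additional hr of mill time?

8

At the optimum: inspection uses 75 of 81 (slack = 6); mill time uses 53 of 53 (binding); coolant uses 287 of 287 (binding).
Slack constraints have shadow price 0 (complementary slackness).
The binding rows give the dual system: 1·y_mill time + 6·y_coolant = 38 and 1·y_mill time + 5·y_coolant = 33.
→ y_mill time = 8 and y_coolant = 5.
Shadow price of mill time = 8.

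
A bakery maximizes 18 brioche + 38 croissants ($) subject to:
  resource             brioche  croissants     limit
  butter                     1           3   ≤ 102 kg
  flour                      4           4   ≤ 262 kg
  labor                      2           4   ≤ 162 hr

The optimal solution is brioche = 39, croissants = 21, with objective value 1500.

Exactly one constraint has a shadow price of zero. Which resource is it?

flour

butter: 102/102 (binding)
flour: 240/262 (slack 22)
labor: 162/162 (binding)
By complementary slackness, a constraint with positive slack has shadow price 0 → flour.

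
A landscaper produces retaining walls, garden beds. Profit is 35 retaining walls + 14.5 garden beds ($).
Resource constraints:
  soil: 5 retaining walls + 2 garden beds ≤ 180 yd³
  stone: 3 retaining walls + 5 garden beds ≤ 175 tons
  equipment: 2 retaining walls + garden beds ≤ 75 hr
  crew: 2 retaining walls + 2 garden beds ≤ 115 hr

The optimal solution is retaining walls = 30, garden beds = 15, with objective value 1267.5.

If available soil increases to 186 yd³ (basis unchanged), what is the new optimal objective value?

1303.5

Binding: soil and equipment. Non-binding: stone (10 unused), crew (25 unused).
Since stone, crew are not tight, their duals are 0.
The binding rows give the dual system: 5·y_soil + 2·y_equipment = 35 and 2·y_soil + 1·y_equipment = 14.5.
Solving: y_soil = 6, y_equipment = 2.5.
Δz = y_soil·Δb = 6 × (6) = 36, so new z* = 1267.5 + 36 = 1303.5.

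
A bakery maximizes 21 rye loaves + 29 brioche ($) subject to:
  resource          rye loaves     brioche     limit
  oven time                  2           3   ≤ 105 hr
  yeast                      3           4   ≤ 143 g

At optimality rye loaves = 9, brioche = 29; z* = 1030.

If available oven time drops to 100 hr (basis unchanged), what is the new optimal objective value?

1015

At the optimum: oven time uses 105 of 105 (binding); yeast uses 143 of 143 (binding).
The binding rows give the dual system: 2·y_oven time + 3·y_yeast = 21 and 3·y_oven time + 4·y_yeast = 29.
Solving: y_oven time = 3, y_yeast = 5.
Δz = y_oven time·Δb = 3 × (-5) = -15, so new z* = 1030 − 15 = 1015.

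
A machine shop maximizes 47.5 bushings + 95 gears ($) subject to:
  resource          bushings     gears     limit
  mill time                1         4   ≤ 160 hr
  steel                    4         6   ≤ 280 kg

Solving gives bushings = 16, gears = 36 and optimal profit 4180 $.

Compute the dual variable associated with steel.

9.5

At the optimum: mill time uses 160 of 160 (binding); steel uses 280 of 280 (binding).
Dual feasibility on the basic columns requires 1·y_mill time + 4·y_steel = 47.5, 4·y_mill time + 6·y_steel = 95.
Solving: y_mill time = 9.5, y_steel = 9.5.
Shadow price of steel = 9.5.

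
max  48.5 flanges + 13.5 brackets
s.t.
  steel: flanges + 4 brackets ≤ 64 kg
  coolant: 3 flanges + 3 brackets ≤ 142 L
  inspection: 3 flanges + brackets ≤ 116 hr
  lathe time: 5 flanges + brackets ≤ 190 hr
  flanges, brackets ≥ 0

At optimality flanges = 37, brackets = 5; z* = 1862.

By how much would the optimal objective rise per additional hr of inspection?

At the optimum: steel uses 57 of 64 (slack = 7); coolant uses 126 of 142 (slack = 16); inspection uses 116 of 116 (binding); lathe time uses 190 of 190 (binding).
Slack constraints have shadow price 0 (complementary slackness).
The binding rows give the dual system: 3·y_inspection + 5·y_lathe time = 48.5 and 1·y_inspection + 1·y_lathe time = 13.5.
→ y_inspection = 9.5 and y_lathe time = 4.
Shadow price of inspection = 9.5.

9.5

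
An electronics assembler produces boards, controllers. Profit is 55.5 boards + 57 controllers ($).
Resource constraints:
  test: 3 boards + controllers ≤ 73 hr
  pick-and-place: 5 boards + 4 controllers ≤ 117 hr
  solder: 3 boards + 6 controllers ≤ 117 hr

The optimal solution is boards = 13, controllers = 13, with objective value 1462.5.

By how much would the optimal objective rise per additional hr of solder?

Binding: pick-and-place and solder. Non-binding: test (21 unused).
Since test is not tight, its dual is 0.
Dual feasibility on the basic columns requires 5·y_pick-and-place + 3·y_solder = 55.5, 4·y_pick-and-place + 6·y_solder = 57.
→ y_pick-and-place = 9 and y_solder = 3.5.
Shadow price of solder = 3.5.

3.5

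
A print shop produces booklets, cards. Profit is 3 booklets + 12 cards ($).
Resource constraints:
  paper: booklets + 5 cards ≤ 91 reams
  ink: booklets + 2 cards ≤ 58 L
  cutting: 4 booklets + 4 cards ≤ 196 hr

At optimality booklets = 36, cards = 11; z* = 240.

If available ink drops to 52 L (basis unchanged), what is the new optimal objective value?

234

Binding: paper and ink. Non-binding: cutting (8 unused).
By complementary slackness, y = 0 for the non-binding constraint.
Dual feasibility on the basic columns requires 1·y_paper + 1·y_ink = 3, 5·y_paper + 2·y_ink = 12.
→ y_paper = 2 and y_ink = 1.
Δz = y_ink·Δb = 1 × (-6) = -6, so new z* = 240 − 6 = 234.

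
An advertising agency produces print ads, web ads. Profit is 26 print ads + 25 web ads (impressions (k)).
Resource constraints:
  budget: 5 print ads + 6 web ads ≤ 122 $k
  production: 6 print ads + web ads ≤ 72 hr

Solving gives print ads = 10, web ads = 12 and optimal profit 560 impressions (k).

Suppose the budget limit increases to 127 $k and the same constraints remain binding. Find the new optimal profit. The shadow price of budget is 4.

580

Δb = 5, so new z* = 560 + (4)·(5) = 560 + 20 = 580.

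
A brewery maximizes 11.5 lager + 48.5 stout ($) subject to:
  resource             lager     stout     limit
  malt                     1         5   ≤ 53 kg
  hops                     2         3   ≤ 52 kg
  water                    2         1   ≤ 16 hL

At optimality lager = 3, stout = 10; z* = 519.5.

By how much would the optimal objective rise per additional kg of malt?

9.5

At the optimum: malt uses 53 of 53 (binding); hops uses 36 of 52 (slack = 16); water uses 16 of 16 (binding).
Slack constraints have shadow price 0 (complementary slackness).
The binding rows give the dual system: 1·y_malt + 2·y_water = 11.5 and 5·y_malt + 1·y_water = 48.5.
→ y_malt = 9.5 and y_water = 1.
Shadow price of malt = 9.5.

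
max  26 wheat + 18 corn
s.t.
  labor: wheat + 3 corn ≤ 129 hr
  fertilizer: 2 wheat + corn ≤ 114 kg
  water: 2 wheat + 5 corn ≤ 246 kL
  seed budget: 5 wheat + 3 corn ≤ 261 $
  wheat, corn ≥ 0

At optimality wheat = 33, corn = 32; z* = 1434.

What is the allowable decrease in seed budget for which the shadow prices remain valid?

132

Binding constraints: labor, seed budget. The basis is B = [[1,3],[5,3]] with det -12.
Per unit decrease in seed budget, x* moves by d = (-0.25, 0.0833).
The basis stays optimal until wheat reaches 0; allowable decrease = 132 $.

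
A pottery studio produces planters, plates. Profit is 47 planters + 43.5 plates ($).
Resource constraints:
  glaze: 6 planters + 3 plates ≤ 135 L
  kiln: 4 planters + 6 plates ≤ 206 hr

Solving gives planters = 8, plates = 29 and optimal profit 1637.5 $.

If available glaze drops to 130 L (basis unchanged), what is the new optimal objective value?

Both glaze and kiln are binding at x*.
From A_Bᵀ y = c: 6·y_glaze + 4·y_kiln = 47; 3·y_glaze + 6·y_kiln = 43.5.
→ y_glaze = 4.5 and y_kiln = 5.
Δz = y_glaze·Δb = 4.5 × (-5) = -22.5, so new z* = 1637.5 − 22.5 = 1615.

1615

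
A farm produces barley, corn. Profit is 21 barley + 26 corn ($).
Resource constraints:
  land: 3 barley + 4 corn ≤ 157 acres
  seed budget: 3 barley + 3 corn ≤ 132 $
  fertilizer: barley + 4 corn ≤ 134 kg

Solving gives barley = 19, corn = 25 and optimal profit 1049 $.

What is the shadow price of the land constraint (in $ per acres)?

5

Binding: land and seed budget. Non-binding: fertilizer (15 unused).
Slack constraints have shadow price 0 (complementary slackness).
Dual feasibility on the basic columns requires 3·y_land + 3·y_seed budget = 21, 4·y_land + 3·y_seed budget = 26.
→ y_land = 5 and y_seed budget = 2.
Shadow price of land = 5.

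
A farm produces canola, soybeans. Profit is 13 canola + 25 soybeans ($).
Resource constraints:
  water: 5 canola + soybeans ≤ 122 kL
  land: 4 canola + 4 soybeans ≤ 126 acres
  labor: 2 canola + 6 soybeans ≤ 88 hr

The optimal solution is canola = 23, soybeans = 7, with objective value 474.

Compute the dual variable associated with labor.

4

Binding: water and labor. Non-binding: land (6 unused).
By complementary slackness, y = 0 for the non-binding constraint.
From A_Bᵀ y = c: 5·y_water + 2·y_labor = 13; 1·y_water + 6·y_labor = 25.
This yields shadow prices y_water = 1, y_labor = 4.
Shadow price of labor = 4.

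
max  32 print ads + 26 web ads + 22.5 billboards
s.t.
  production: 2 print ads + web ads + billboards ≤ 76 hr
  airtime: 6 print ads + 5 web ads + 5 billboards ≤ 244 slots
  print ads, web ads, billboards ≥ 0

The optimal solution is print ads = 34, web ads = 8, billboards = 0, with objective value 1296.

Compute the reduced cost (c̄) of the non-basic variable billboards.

At the optimum: production uses 76 of 76 (binding); airtime uses 244 of 244 (binding).
Dual feasibility on the basic columns requires 2·y_production + 6·y_airtime = 32, 1·y_production + 5·y_airtime = 26.
This yields shadow prices y_production = 1, y_airtime = 5.
Reduced cost of billboards: c₃ − yᵀa₃ = 22.5 − (1·1 + 5·5) = 22.5 − 26 = -3.5.

-3.5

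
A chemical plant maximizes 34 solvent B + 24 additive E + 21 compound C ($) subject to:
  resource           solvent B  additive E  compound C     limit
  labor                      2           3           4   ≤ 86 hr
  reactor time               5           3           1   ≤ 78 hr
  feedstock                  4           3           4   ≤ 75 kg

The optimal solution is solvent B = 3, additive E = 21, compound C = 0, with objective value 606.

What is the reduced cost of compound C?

At the optimum: labor uses 69 of 86 (slack = 17); reactor time uses 78 of 78 (binding); feedstock uses 75 of 75 (binding).
Slack constraints have shadow price 0 (complementary slackness).
From A_Bᵀ y = c: 5·y_reactor time + 4·y_feedstock = 34; 3·y_reactor time + 3·y_feedstock = 24.
→ y_reactor time = 2 and y_feedstock = 6.
Reduced cost of compound C: c₃ − yᵀa₃ = 21 − (2·1 + 6·4) = 21 − 26 = -5.

-5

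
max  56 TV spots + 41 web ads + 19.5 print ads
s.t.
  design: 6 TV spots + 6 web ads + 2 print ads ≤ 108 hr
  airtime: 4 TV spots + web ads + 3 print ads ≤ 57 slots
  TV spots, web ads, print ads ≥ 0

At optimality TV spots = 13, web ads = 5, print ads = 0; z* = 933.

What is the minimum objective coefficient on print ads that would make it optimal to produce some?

At the optimum: design uses 108 of 108 (binding); airtime uses 57 of 57 (binding).
The binding rows give the dual system: 6·y_design + 4·y_airtime = 56 and 6·y_design + 1·y_airtime = 41.
Solving: y_design = 6, y_airtime = 5.
print ads enters the basis when its profit ≥ yᵀa₃ = 6·2 + 5·3 = 27.

27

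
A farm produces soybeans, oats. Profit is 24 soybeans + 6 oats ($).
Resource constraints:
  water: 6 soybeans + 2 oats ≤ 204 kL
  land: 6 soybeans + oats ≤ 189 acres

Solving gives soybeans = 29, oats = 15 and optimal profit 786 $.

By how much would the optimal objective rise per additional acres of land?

2

Both water and land are binding at x*.
The binding rows give the dual system: 6·y_water + 6·y_land = 24 and 2·y_water + 1·y_land = 6.
This yields shadow prices y_water = 2, y_land = 2.
Shadow price of land = 2.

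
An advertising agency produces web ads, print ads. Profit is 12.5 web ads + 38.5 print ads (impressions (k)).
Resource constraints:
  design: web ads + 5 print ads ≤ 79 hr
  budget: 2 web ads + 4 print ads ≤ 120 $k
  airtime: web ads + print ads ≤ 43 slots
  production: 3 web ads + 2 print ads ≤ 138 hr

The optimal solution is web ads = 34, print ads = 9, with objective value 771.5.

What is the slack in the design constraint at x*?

design used = 1·34 + 5·9 = 79; slack = 79 − 79 = 0.

0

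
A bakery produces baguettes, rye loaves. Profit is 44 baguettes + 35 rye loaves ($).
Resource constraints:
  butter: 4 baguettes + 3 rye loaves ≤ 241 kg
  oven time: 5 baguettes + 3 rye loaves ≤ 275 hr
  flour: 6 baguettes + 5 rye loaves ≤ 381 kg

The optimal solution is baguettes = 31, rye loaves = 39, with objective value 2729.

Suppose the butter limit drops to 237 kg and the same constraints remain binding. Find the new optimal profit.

2709

Check each constraint at x*: butter 241/241 (tight); oven time 272/275 (slack 3); flour 381/381 (tight).
By complementary slackness, y = 0 for the non-binding constraint.
Dual feasibility on the basic columns requires 4·y_butter + 6·y_flour = 44, 3·y_butter + 5·y_flour = 35.
This yields shadow prices y_butter = 5, y_flour = 4.
Δz = y_butter·Δb = 5 × (-4) = -20, so new z* = 2729 − 20 = 2709.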